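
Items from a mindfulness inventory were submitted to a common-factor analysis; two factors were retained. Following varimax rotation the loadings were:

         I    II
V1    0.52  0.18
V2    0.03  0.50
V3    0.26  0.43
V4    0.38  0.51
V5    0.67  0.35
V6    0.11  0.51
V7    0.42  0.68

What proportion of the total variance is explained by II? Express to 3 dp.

0.225

SS loadings for II = 0.18² + 0.50² + 0.43² + 0.51² + 0.35² + 0.51² + 0.68² = 1.5724
Proportion of variance = 1.5724 / 7 = 0.2246.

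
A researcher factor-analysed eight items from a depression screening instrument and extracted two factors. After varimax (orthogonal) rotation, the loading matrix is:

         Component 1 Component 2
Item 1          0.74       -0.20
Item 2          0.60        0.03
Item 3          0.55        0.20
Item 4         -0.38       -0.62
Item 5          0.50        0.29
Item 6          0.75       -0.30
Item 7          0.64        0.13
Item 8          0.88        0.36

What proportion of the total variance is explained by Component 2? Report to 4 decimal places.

0.0982

SS loadings for Component 2 = (-0.20)² + 0.03² + 0.20² + (-0.62)² + 0.29² + (-0.30)² + 0.13² + 0.36² = 0.7859
Proportion of variance = 0.7859 / 8 = 0.0982.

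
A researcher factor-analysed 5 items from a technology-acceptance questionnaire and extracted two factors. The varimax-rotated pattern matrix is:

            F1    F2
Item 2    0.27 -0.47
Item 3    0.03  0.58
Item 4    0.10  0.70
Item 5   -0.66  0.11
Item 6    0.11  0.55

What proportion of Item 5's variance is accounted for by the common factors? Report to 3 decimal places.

0.448

h² = (-0.66)² + 0.11² = 0.4356 + 0.0121 = 0.4477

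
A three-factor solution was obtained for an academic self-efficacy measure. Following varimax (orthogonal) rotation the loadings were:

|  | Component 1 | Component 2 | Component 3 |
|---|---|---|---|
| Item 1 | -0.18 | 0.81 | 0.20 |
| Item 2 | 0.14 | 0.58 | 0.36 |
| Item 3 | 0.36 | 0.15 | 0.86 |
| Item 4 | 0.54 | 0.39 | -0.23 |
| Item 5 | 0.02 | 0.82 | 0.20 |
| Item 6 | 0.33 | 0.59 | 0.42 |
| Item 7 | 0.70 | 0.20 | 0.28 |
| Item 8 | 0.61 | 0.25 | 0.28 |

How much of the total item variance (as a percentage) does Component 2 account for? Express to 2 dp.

SS loadings for Component 2 = 0.81² + 0.58² + 0.15² + 0.39² + 0.82² + 0.59² + 0.20² + 0.25² = 2.2901
With 8 standardized items, total variance = 8. Proportion = 2.2901/8 = 0.2863 → 28.63%.

28.63%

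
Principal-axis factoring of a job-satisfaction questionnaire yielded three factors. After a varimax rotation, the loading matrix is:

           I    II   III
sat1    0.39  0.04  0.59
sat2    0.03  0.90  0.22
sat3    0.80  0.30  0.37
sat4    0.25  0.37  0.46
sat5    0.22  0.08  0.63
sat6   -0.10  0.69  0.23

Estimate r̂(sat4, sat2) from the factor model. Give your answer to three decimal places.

0.442

r̂ = Σ λ_i·λ_j across factors = (0.25)(0.03) + (0.37)(0.90) + (0.46)(0.22)
  = +0.0075 +0.3330 +0.1012 = 0.4417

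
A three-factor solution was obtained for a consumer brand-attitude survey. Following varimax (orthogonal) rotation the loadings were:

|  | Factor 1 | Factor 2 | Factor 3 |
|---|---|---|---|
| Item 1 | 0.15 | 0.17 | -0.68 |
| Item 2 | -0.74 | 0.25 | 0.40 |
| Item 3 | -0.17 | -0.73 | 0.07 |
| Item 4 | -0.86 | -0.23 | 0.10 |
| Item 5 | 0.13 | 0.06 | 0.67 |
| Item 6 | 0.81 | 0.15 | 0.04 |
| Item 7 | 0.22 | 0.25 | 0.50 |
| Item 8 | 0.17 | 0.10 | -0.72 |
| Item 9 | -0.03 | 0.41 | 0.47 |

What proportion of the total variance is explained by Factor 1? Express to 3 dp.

SS loadings for Factor 1 = 0.15² + (-0.74)² + (-0.17)² + (-0.86)² + 0.13² + 0.81² + 0.22² + 0.17² + (-0.03)² = 2.0898
Proportion of variance = 2.0898 / 9 = 0.2322.

0.232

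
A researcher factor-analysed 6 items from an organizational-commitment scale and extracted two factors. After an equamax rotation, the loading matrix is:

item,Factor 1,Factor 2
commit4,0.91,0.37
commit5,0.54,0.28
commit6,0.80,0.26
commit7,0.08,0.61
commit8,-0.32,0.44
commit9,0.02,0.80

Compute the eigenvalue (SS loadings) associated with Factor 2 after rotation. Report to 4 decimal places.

1.4886

SS loadings for Factor 2 = 0.37² + 0.28² + 0.26² + 0.61² + 0.44² + 0.80² = 0.1369 + 0.0784 + 0.0676 + 0.3721 + 0.1936 + 0.6400 = 1.4886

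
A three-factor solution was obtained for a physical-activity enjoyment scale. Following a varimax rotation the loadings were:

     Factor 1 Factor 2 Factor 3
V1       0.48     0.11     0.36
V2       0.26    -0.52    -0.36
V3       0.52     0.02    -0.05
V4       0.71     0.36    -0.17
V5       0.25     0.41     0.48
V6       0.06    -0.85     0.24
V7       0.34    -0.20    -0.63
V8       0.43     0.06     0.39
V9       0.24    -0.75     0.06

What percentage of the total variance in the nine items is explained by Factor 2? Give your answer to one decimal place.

21.2%

SS loadings for Factor 2 = 0.11² + (-0.52)² + 0.02² + 0.36² + 0.41² + (-0.85)² + (-0.20)² + 0.06² + (-0.75)² = 1.9092
With 9 standardized items, total variance = 9. Proportion = 1.9092/9 = 0.2121 → 21.21%.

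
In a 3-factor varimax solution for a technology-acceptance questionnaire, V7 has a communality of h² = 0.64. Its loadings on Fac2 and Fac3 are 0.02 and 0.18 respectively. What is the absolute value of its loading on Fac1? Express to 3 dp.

0.779

Under orthogonal rotation h² = Σλ², so λ_Fac1² = h² − (0.0328) = 0.64 − 0.0328 = 0.6072.
|λ| = √0.6072 = 0.7792.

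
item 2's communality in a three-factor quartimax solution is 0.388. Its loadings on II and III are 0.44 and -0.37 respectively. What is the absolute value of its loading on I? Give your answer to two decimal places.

0.24

Under orthogonal rotation h² = Σλ², so λ_I² = h² − (0.3305) = 0.388 − 0.3305 = 0.0575.
|λ| = √0.0575 = 0.2398.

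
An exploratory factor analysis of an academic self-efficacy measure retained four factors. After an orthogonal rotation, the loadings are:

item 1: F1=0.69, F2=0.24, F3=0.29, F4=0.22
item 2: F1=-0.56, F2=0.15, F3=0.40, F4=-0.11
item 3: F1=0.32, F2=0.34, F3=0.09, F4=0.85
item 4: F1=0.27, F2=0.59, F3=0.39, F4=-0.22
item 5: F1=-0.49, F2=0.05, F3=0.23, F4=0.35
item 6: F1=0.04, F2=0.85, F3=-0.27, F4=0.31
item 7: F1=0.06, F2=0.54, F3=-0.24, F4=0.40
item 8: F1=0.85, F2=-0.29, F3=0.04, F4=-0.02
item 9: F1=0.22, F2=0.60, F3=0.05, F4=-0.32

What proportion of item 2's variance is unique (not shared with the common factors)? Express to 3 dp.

0.492

h² = (-0.56)² + 0.15² + 0.40² + (-0.11)² = 0.3136 + 0.0225 + 0.1600 + 0.0121 = 0.5082
Uniqueness u² = 1 − h² = 1 − 0.5082 = 0.4918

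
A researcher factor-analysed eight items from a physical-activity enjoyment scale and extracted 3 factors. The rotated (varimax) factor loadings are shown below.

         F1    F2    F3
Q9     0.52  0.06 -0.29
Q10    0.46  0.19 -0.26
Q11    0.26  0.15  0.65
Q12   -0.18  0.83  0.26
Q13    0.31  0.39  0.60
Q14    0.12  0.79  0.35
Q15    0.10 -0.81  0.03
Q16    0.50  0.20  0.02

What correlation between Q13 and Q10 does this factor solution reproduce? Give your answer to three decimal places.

r̂ = Σ λ_i·λ_j across factors = (0.31)(0.46) + (0.39)(0.19) + (0.60)(-0.26)
  = +0.1426 +0.0741 -0.1560 = 0.0607

0.061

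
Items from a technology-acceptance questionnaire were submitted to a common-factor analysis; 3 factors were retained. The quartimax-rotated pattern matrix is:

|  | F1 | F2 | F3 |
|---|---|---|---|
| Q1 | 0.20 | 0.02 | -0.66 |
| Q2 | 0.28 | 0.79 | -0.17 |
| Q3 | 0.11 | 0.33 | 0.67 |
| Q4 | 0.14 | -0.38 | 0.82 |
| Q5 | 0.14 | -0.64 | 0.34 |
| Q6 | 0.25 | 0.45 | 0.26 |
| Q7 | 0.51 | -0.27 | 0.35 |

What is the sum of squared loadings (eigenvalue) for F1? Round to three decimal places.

0.492

SS loadings for F1 = 0.20² + 0.28² + 0.11² + 0.14² + 0.14² + 0.25² + 0.51² = 0.0400 + 0.0784 + 0.0121 + 0.0196 + 0.0196 + 0.0625 + 0.2601 = 0.4923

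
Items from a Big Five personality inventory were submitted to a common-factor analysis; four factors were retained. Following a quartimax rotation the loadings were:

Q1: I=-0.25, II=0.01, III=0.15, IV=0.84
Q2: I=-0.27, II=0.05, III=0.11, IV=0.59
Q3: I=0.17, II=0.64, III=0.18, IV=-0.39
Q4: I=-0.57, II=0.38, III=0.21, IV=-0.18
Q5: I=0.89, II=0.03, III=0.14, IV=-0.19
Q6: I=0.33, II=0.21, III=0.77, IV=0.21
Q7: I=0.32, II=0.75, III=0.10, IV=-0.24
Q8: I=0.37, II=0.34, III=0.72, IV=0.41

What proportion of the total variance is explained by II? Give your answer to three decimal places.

SS loadings for II = 0.01² + 0.05² + 0.64² + 0.38² + 0.03² + 0.21² + 0.75² + 0.34² = 1.2797
Proportion of variance = 1.2797 / 8 = 0.1600.

0.160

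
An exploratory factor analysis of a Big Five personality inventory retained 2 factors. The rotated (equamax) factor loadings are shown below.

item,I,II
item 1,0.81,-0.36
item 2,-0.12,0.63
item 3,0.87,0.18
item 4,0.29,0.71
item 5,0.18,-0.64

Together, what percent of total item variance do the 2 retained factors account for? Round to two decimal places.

60.33%

SS loadings by factor: 1.5439, 1.4726; total = 3.0165.
Total variance with 5 standardized items is 5, so the solution explains 3.0165/5 = 0.6033 = 60.33%.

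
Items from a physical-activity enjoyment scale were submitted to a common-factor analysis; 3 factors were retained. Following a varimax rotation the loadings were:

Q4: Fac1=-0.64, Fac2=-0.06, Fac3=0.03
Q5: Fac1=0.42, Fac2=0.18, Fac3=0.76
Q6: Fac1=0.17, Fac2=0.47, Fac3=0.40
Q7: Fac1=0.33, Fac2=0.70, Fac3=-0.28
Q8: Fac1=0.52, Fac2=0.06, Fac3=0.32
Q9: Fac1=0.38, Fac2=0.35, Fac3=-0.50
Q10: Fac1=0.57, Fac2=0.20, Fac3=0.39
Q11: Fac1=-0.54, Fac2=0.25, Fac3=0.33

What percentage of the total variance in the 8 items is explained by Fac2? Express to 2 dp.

SS loadings for Fac2 = (-0.06)² + 0.18² + 0.47² + 0.70² + 0.06² + 0.35² + 0.20² + 0.25² = 0.9755
With 8 standardized items, total variance = 8. Proportion = 0.9755/8 = 0.1219 → 12.19%.

12.19%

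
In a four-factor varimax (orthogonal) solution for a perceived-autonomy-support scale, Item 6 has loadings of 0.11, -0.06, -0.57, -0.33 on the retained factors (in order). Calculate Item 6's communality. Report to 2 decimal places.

h² = 0.11² + (-0.06)² + (-0.57)² + (-0.33)² = 0.0121 + 0.0036 + 0.3249 + 0.1089 = 0.4495

0.45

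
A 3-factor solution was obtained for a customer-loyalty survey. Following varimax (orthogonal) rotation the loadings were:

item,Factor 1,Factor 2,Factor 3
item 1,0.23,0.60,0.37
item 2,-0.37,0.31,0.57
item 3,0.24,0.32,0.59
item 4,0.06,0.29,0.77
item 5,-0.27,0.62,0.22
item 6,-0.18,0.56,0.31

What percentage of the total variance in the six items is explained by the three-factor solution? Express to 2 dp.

Communalities: 0.5498, 0.5579, 0.5081, 0.6806, 0.5057, 0.4421; Σh² = 3.2442.
Total variance with 6 standardized items is 6, so the solution explains 3.2442/6 = 0.5407 = 54.07%.

54.07%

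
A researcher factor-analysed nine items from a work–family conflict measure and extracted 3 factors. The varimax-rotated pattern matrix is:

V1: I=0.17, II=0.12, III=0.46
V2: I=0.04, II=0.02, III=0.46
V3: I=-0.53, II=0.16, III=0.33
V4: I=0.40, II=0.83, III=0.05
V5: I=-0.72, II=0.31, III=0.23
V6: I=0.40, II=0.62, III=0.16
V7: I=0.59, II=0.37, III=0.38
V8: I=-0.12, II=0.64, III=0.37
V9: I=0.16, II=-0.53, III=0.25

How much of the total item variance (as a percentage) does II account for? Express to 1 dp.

SS loadings for II = 0.12² + 0.02² + 0.16² + 0.83² + 0.31² + 0.62² + 0.37² + 0.64² + (-0.53)² = 2.0372
With 9 standardized items, total variance = 9. Proportion = 2.0372/9 = 0.2264 → 22.64%.

22.6%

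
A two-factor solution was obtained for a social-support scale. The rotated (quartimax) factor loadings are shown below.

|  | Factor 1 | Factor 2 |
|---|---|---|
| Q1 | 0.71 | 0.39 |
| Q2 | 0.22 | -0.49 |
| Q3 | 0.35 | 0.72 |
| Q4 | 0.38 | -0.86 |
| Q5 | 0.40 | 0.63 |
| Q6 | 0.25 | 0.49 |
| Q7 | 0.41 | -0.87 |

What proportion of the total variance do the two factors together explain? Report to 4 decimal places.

0.6077

Communalities: 0.6562, 0.2885, 0.6409, 0.8840, 0.5569, 0.3026, 0.9250; Σh² = 4.2541.
Total variance with 7 standardized items is 7, so the solution explains 4.2541/7 = 0.6077.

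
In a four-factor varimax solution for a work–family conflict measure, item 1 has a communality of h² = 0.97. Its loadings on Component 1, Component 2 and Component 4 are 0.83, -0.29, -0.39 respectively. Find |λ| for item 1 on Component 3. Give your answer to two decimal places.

Under orthogonal rotation h² = Σλ², so λ_Component 3² = h² − (0.9251) = 0.97 − 0.9251 = 0.0449.
|λ| = √0.0449 = 0.2119.

0.21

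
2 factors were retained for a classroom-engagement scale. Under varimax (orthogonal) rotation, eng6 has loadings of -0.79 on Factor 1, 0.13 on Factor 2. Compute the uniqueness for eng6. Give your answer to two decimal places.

h² = (-0.79)² + 0.13² = 0.6241 + 0.0169 = 0.6410
Uniqueness u² = 1 − h² = 1 − 0.6410 = 0.3590

0.36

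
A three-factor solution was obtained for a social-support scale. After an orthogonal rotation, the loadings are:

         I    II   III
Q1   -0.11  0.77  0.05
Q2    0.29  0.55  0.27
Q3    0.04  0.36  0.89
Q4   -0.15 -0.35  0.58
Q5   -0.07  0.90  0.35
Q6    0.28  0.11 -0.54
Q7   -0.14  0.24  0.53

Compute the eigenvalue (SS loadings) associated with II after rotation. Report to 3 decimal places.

SS loadings for II = 0.77² + 0.55² + 0.36² + (-0.35)² + 0.90² + 0.11² + 0.24² = 0.5929 + 0.3025 + 0.1296 + 0.1225 + 0.8100 + 0.0121 + 0.0576 = 2.0272

2.027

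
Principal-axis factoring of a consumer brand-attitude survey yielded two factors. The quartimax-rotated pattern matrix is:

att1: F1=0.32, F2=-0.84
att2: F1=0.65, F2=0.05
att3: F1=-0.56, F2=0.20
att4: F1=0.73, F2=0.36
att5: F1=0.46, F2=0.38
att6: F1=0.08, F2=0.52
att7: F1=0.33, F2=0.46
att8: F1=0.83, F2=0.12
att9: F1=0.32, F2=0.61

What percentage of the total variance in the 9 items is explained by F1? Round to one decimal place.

SS loadings for F1 = 0.32² + 0.65² + (-0.56)² + 0.73² + 0.46² + 0.08² + 0.33² + 0.83² + 0.32² = 2.4896
With 9 standardized items, total variance = 9. Proportion = 2.4896/9 = 0.2766 → 27.66%.

27.7%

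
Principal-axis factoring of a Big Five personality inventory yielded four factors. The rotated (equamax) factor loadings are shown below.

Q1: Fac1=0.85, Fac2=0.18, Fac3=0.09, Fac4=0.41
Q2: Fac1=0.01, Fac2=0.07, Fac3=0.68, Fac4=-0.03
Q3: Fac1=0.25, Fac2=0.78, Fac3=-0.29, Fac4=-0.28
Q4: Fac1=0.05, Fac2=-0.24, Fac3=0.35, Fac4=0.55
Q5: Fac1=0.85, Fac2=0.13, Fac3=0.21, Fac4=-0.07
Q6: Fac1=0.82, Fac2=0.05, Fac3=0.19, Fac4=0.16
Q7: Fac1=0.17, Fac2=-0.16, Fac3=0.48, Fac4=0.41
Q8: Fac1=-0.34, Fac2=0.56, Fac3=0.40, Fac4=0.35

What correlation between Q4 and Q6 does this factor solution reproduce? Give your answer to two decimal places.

r̂ = Σ λ_i·λ_j across factors = (0.05)(0.82) + (-0.24)(0.05) + (0.35)(0.19) + (0.55)(0.16)
  = +0.0410 -0.0120 +0.0665 +0.0880 = 0.1835

0.18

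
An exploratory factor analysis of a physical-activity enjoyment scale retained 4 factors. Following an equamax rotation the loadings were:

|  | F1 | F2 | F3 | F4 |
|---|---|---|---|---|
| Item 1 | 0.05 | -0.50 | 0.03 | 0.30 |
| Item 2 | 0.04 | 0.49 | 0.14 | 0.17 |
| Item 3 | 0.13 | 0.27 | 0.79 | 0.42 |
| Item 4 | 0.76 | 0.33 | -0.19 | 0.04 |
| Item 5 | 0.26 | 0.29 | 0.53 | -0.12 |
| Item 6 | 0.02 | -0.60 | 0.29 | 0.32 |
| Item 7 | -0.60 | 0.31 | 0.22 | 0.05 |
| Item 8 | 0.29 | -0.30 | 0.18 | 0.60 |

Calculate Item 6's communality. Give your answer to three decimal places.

h² = 0.02² + (-0.60)² + 0.29² + 0.32² = 0.0004 + 0.3600 + 0.0841 + 0.1024 = 0.5469

0.547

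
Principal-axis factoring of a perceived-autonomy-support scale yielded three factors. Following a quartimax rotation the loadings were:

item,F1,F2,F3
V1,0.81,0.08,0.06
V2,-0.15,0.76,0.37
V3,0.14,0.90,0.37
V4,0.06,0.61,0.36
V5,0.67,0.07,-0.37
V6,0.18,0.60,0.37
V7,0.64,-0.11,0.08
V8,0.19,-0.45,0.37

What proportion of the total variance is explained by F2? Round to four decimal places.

0.2932

SS loadings for F2 = 0.08² + 0.76² + 0.90² + 0.61² + 0.07² + 0.60² + (-0.11)² + (-0.45)² = 2.3456
Proportion of variance = 2.3456 / 8 = 0.2932.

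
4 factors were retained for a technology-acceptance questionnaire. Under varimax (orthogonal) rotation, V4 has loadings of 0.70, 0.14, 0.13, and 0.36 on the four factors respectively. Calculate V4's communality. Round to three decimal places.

0.656

h² = 0.70² + 0.14² + 0.13² + 0.36² = 0.4900 + 0.0196 + 0.0169 + 0.1296 = 0.6561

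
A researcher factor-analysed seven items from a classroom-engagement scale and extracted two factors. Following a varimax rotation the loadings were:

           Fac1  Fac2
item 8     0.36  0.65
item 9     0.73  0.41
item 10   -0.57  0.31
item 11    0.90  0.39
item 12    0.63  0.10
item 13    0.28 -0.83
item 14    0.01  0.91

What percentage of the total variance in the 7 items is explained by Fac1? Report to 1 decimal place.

32.5%

SS loadings for Fac1 = 0.36² + 0.73² + (-0.57)² + 0.90² + 0.63² + 0.28² + 0.01² = 2.2728
With 7 standardized items, total variance = 7. Proportion = 2.2728/7 = 0.3247 → 32.47%.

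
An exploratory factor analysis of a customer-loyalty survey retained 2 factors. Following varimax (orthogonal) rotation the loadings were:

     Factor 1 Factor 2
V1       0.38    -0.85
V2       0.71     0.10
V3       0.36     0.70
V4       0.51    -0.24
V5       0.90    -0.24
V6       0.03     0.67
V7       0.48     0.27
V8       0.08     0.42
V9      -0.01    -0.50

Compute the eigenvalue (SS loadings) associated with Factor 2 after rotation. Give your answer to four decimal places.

2.2859

SS loadings for Factor 2 = (-0.85)² + 0.10² + 0.70² + (-0.24)² + (-0.24)² + 0.67² + 0.27² + 0.42² + (-0.50)² = 0.7225 + 0.0100 + 0.4900 + 0.0576 + 0.0576 + 0.4489 + 0.0729 + 0.1764 + 0.2500 = 2.2859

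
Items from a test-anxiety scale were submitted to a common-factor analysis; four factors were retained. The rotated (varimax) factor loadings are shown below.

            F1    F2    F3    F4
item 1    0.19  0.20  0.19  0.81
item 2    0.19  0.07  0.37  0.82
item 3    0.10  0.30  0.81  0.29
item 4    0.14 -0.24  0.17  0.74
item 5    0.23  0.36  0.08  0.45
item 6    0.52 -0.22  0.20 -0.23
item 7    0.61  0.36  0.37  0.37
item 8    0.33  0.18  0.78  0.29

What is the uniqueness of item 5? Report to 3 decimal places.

0.609

h² = 0.23² + 0.36² + 0.08² + 0.45² = 0.0529 + 0.1296 + 0.0064 + 0.2025 = 0.3914
Uniqueness u² = 1 − h² = 1 − 0.3914 = 0.6086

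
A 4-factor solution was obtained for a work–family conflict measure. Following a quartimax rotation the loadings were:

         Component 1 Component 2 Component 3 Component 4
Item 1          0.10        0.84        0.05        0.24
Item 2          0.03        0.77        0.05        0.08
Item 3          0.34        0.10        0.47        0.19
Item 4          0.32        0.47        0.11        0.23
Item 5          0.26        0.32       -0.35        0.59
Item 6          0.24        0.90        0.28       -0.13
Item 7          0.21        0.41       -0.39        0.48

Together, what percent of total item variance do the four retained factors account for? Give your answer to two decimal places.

62.11%

SS loadings by factor: 0.3982, 2.6099, 0.5910, 0.7484; total = 4.3475.
Total variance with 7 standardized items is 7, so the solution explains 4.3475/7 = 0.6211 = 62.11%.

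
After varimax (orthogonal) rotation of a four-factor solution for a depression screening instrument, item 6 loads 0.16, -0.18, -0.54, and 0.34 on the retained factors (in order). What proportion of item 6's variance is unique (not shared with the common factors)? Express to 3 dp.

0.535

h² = 0.16² + (-0.18)² + (-0.54)² + 0.34² = 0.0256 + 0.0324 + 0.2916 + 0.1156 = 0.4652
Uniqueness u² = 1 − h² = 1 − 0.4652 = 0.5348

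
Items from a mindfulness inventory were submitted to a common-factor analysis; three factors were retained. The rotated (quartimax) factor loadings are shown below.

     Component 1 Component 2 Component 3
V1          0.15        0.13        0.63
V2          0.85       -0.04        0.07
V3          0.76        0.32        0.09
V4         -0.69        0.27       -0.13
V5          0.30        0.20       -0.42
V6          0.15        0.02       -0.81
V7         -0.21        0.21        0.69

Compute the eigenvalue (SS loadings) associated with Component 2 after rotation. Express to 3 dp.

0.278

SS loadings for Component 2 = 0.13² + (-0.04)² + 0.32² + 0.27² + 0.20² + 0.02² + 0.21² = 0.0169 + 0.0016 + 0.1024 + 0.0729 + 0.0400 + 0.0004 + 0.0441 = 0.2783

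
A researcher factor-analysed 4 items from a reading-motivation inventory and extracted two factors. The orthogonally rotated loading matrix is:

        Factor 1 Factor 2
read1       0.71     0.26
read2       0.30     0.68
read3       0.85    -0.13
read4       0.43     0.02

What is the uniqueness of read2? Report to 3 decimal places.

0.448

h² = 0.30² + 0.68² = 0.0900 + 0.4624 = 0.5524
Uniqueness u² = 1 − h² = 1 − 0.5524 = 0.4476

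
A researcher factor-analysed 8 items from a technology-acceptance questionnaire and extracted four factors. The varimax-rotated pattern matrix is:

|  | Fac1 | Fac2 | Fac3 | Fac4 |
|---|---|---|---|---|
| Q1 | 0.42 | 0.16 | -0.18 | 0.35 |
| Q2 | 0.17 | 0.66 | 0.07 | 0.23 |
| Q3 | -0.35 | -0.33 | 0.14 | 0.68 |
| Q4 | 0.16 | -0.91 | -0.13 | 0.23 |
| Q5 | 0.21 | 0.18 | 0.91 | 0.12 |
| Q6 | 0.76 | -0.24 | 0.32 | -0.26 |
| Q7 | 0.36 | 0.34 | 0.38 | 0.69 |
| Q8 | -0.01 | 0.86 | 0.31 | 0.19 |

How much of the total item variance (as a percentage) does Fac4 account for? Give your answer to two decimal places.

16.06%

SS loadings for Fac4 = 0.35² + 0.23² + 0.68² + 0.23² + 0.12² + (-0.26)² + 0.69² + 0.19² = 1.2849
With 8 standardized items, total variance = 8. Proportion = 1.2849/8 = 0.1606 → 16.06%.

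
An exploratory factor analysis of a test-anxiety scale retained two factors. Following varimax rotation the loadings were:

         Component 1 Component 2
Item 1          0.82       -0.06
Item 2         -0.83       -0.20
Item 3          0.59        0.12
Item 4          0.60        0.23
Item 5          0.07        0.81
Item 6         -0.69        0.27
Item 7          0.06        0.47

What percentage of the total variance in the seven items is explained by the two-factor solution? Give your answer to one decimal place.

SS loadings by factor: 2.5540, 1.0608; total = 3.6148.
Total variance with 7 standardized items is 7, so the solution explains 3.6148/7 = 0.5164 = 51.64%.

51.6%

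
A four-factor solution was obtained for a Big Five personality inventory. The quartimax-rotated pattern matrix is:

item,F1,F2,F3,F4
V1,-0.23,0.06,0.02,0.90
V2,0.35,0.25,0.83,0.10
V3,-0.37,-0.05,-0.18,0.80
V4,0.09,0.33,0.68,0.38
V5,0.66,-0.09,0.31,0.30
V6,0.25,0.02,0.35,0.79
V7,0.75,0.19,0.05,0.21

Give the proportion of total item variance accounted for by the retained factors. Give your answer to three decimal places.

SS loadings by factor: 1.3810, 0.2221, 1.4052, 2.3626; total = 5.3709.
Total variance with 7 standardized items is 7, so the solution explains 5.3709/7 = 0.7673.

0.767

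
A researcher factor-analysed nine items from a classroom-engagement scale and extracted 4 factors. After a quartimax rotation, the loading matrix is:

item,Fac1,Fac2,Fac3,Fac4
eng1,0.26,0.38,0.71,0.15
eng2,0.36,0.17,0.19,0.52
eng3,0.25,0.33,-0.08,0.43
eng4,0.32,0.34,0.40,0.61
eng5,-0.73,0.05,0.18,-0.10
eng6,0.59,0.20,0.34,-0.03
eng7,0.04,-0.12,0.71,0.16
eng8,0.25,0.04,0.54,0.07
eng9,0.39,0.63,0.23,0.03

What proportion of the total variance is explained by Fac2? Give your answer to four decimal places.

SS loadings for Fac2 = 0.38² + 0.17² + 0.33² + 0.34² + 0.05² + 0.20² + (-0.12)² + 0.04² + 0.63² = 0.8532
Proportion of variance = 0.8532 / 9 = 0.0948.

0.0948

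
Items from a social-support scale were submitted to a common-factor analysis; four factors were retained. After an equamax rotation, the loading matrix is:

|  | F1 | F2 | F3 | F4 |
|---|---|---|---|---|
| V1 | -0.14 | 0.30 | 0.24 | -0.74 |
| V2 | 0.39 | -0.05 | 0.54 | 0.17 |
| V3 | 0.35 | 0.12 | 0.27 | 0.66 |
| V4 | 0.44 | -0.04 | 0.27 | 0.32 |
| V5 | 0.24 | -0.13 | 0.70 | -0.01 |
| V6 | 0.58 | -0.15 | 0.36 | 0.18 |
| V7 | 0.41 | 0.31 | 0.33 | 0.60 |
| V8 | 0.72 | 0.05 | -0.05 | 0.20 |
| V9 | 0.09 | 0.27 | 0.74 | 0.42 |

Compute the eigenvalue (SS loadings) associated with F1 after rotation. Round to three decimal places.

SS loadings for F1 = (-0.14)² + 0.39² + 0.35² + 0.44² + 0.24² + 0.58² + 0.41² + 0.72² + 0.09² = 0.0196 + 0.1521 + 0.1225 + 0.1936 + 0.0576 + 0.3364 + 0.1681 + 0.5184 + 0.0081 = 1.5764

1.576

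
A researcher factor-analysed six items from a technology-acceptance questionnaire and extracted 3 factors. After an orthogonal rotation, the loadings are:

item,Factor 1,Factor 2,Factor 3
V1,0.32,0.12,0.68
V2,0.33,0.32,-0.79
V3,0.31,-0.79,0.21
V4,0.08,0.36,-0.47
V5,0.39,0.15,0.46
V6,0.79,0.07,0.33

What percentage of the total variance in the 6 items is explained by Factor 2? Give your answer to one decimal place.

15.0%

SS loadings for Factor 2 = 0.12² + 0.32² + (-0.79)² + 0.36² + 0.15² + 0.07² = 0.8979
With 6 standardized items, total variance = 6. Proportion = 0.8979/6 = 0.1497 → 14.97%.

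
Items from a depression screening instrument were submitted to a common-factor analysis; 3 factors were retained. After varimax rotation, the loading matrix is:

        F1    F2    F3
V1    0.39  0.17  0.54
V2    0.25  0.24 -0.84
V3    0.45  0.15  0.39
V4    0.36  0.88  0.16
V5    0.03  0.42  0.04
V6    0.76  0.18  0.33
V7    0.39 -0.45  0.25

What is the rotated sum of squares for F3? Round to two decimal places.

SS loadings for F3 = 0.54² + (-0.84)² + 0.39² + 0.16² + 0.04² + 0.33² + 0.25² = 0.2916 + 0.7056 + 0.1521 + 0.0256 + 0.0016 + 0.1089 + 0.0625 = 1.3479

1.35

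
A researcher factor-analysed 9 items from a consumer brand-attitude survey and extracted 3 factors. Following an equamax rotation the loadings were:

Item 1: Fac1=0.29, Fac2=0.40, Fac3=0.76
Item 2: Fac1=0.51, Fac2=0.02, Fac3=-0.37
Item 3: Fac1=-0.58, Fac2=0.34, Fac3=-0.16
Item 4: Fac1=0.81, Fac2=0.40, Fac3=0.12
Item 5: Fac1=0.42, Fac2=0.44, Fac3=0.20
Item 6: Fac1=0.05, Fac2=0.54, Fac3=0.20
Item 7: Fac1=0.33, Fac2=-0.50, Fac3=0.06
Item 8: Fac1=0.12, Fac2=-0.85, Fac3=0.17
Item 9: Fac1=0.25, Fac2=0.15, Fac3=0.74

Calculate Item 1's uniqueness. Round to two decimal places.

h² = 0.29² + 0.40² + 0.76² = 0.0841 + 0.1600 + 0.5776 = 0.8217
Uniqueness u² = 1 − h² = 1 − 0.8217 = 0.1783

0.18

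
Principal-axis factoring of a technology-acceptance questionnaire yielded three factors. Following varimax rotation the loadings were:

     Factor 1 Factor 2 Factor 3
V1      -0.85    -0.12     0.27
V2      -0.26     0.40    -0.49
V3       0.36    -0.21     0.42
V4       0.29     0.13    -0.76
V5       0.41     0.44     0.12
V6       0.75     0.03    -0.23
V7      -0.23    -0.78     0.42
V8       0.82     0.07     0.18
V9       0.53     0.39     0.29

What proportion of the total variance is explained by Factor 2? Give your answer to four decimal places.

SS loadings for Factor 2 = (-0.12)² + 0.40² + (-0.21)² + 0.13² + 0.44² + 0.03² + (-0.78)² + 0.07² + 0.39² = 1.1953
Proportion of variance = 1.1953 / 9 = 0.1328.

0.1328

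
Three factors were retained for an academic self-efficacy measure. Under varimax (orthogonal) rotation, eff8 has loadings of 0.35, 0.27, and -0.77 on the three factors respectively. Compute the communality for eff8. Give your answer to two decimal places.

0.79

h² = 0.35² + 0.27² + (-0.77)² = 0.1225 + 0.0729 + 0.5929 = 0.7883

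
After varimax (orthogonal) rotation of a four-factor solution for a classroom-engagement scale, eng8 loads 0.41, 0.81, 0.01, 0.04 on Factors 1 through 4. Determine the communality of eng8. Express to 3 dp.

h² = 0.41² + 0.81² + 0.01² + 0.04² = 0.1681 + 0.6561 + 0.0001 + 0.0016 = 0.8259

0.826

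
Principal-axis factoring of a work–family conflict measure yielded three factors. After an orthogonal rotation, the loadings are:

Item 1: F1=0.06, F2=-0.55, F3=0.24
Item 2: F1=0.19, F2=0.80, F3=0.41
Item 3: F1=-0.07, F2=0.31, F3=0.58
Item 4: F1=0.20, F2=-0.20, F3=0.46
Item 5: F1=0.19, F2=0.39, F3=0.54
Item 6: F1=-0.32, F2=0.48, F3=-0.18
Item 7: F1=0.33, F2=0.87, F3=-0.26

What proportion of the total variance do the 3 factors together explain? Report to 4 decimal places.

Communalities: 0.3637, 0.8442, 0.4374, 0.2916, 0.4798, 0.3652, 0.9334; Σh² = 3.7153.
Total variance with 7 standardized items is 7, so the solution explains 3.7153/7 = 0.5308.

0.5308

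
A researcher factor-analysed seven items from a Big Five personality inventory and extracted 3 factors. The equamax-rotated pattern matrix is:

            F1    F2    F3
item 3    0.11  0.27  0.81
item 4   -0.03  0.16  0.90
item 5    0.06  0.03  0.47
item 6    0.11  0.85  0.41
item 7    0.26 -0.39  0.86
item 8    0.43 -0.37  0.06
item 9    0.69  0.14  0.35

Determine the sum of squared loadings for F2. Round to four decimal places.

1.1305

SS loadings for F2 = 0.27² + 0.16² + 0.03² + 0.85² + (-0.39)² + (-0.37)² + 0.14² = 0.0729 + 0.0256 + 0.0009 + 0.7225 + 0.1521 + 0.1369 + 0.0196 = 1.1305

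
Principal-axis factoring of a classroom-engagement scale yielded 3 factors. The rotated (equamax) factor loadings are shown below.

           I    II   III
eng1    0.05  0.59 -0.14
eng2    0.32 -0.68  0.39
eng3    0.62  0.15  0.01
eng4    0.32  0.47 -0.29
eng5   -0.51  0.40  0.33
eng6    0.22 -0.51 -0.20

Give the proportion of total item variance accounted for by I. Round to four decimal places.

SS loadings for I = 0.05² + 0.32² + 0.62² + 0.32² + (-0.51)² + 0.22² = 0.9002
Proportion of variance = 0.9002 / 6 = 0.1500.

0.1500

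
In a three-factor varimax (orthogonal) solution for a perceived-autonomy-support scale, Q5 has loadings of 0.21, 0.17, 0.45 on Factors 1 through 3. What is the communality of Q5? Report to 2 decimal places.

h² = 0.21² + 0.17² + 0.45² = 0.0441 + 0.0289 + 0.2025 = 0.2755

0.28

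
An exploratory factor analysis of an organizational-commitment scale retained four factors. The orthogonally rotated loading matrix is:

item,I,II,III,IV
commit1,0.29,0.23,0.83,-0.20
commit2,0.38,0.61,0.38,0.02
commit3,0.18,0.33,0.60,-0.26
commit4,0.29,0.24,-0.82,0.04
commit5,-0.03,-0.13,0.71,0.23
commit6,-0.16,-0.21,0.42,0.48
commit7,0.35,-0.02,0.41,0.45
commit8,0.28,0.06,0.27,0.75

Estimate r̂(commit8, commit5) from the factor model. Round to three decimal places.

0.348

r̂ = Σ λ_i·λ_j across factors = (0.28)(-0.03) + (0.06)(-0.13) + (0.27)(0.71) + (0.75)(0.23)
  = -0.0084 -0.0078 +0.1917 +0.1725 = 0.3480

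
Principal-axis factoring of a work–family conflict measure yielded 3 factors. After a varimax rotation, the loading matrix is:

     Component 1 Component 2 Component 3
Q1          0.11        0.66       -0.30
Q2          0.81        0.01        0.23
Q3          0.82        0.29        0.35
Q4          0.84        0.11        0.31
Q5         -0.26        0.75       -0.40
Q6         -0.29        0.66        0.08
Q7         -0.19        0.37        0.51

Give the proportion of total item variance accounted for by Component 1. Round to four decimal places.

0.3191

SS loadings for Component 1 = 0.11² + 0.81² + 0.82² + 0.84² + (-0.26)² + (-0.29)² + (-0.19)² = 2.2340
Proportion of variance = 2.2340 / 7 = 0.3191.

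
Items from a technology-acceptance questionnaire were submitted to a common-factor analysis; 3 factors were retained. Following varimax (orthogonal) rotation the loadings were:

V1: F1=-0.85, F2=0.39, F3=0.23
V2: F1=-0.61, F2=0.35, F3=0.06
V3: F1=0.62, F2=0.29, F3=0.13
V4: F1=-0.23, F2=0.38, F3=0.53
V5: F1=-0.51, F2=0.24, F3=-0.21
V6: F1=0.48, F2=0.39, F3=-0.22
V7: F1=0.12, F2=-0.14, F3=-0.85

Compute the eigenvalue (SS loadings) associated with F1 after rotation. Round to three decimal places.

2.037

SS loadings for F1 = (-0.85)² + (-0.61)² + 0.62² + (-0.23)² + (-0.51)² + 0.48² + 0.12² = 0.7225 + 0.3721 + 0.3844 + 0.0529 + 0.2601 + 0.2304 + 0.0144 = 2.0368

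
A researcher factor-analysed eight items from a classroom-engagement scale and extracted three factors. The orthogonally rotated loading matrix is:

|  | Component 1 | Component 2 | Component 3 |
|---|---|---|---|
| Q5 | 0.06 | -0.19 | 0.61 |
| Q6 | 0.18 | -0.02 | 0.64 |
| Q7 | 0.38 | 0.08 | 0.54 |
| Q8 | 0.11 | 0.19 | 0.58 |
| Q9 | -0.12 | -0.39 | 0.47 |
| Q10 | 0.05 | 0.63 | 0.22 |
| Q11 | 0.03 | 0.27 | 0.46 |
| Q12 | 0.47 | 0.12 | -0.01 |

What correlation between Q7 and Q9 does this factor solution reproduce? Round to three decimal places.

r̂ = Σ λ_i·λ_j across factors = (0.38)(-0.12) + (0.08)(-0.39) + (0.54)(0.47)
  = -0.0456 -0.0312 +0.2538 = 0.1770

0.177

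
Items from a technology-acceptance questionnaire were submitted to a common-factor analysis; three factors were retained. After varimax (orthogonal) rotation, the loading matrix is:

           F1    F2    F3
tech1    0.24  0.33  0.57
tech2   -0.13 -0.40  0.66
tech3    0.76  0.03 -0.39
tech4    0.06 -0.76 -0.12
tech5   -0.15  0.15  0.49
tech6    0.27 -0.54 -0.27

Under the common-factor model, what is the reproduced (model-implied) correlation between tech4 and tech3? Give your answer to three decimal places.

0.070

r̂ = Σ λ_i·λ_j across factors = (0.06)(0.76) + (-0.76)(0.03) + (-0.12)(-0.39)
  = +0.0456 -0.0228 +0.0468 = 0.0696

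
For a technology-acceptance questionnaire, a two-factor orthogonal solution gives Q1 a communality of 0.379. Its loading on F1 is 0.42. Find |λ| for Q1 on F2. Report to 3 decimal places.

Under orthogonal rotation h² = Σλ², so λ_F2² = h² − (0.1764) = 0.379 − 0.1764 = 0.2026.
|λ| = √0.2026 = 0.4501.

0.450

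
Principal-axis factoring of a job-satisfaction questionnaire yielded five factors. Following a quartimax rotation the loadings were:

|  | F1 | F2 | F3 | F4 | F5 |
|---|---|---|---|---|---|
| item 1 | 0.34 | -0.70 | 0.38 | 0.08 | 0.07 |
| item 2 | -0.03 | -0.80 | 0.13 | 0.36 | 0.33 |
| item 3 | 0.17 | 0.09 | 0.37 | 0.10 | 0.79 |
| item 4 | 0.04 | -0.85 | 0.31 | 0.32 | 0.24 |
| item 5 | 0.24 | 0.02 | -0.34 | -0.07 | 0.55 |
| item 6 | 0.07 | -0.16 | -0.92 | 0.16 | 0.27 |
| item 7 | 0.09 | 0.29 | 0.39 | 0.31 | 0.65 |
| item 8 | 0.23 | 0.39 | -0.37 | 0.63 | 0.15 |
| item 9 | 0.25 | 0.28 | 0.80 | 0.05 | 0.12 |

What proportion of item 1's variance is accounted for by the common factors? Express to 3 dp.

h² = 0.34² + (-0.70)² + 0.38² + 0.08² + 0.07² = 0.1156 + 0.4900 + 0.1444 + 0.0064 + 0.0049 = 0.7613

0.761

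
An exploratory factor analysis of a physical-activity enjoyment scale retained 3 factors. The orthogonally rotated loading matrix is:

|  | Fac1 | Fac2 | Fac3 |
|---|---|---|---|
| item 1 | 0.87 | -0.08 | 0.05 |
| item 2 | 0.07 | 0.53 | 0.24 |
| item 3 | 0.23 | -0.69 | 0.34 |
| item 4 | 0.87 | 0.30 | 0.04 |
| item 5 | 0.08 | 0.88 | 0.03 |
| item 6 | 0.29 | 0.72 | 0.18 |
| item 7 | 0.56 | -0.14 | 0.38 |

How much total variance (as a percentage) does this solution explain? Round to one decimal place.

64.2%

Communalities: 0.7658, 0.3434, 0.6446, 0.8485, 0.7817, 0.6349, 0.4776; Σh² = 4.4965.
Total variance with 7 standardized items is 7, so the solution explains 4.4965/7 = 0.6424 = 64.24%.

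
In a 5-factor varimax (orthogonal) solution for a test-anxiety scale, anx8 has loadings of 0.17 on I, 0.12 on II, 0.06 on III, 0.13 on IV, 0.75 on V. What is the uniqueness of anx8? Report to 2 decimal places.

0.37

h² = 0.17² + 0.12² + 0.06² + 0.13² + 0.75² = 0.0289 + 0.0144 + 0.0036 + 0.0169 + 0.5625 = 0.6263
Uniqueness u² = 1 − h² = 1 − 0.6263 = 0.3737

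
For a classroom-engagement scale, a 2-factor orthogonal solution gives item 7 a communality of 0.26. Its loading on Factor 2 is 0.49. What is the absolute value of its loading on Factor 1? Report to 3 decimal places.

0.141

Under orthogonal rotation h² = Σλ², so λ_Factor 1² = h² − (0.2401) = 0.26 − 0.2401 = 0.0199.
|λ| = √0.0199 = 0.1411.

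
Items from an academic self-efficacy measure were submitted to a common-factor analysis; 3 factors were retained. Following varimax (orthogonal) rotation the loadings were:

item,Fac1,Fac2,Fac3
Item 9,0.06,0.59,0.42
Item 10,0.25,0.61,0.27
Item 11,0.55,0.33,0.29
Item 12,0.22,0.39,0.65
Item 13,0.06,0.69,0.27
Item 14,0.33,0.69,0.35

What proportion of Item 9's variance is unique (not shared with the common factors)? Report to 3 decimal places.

h² = 0.06² + 0.59² + 0.42² = 0.0036 + 0.3481 + 0.1764 = 0.5281
Uniqueness u² = 1 − h² = 1 − 0.5281 = 0.4719

0.472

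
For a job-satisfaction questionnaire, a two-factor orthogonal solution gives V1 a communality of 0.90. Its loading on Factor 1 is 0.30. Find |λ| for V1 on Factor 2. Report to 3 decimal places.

Under orthogonal rotation h² = Σλ², so λ_Factor 2² = h² − (0.0900) = 0.90 − 0.0900 = 0.8100.
|λ| = √0.8100 = 0.9000.

0.900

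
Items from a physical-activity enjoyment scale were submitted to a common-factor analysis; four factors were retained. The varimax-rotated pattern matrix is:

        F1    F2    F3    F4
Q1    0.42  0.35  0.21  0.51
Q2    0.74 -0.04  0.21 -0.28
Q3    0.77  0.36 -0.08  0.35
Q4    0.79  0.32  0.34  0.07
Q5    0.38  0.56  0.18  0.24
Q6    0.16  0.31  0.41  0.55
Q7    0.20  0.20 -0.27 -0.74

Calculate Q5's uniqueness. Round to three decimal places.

h² = 0.38² + 0.56² + 0.18² + 0.24² = 0.1444 + 0.3136 + 0.0324 + 0.0576 = 0.5480
Uniqueness u² = 1 − h² = 1 − 0.5480 = 0.4520

0.452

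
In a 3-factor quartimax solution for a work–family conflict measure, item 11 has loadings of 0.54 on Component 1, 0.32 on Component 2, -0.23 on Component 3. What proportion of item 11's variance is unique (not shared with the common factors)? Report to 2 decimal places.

h² = 0.54² + 0.32² + (-0.23)² = 0.2916 + 0.1024 + 0.0529 = 0.4469
Uniqueness u² = 1 − h² = 1 − 0.4469 = 0.5531

0.55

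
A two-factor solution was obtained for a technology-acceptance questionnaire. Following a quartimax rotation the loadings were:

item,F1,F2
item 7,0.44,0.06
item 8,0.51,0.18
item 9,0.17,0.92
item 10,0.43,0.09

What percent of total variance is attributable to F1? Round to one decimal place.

SS loadings for F1 = 0.44² + 0.51² + 0.17² + 0.43² = 0.6675
With 4 standardized items, total variance = 4. Proportion = 0.6675/4 = 0.1669 → 16.69%.

16.7%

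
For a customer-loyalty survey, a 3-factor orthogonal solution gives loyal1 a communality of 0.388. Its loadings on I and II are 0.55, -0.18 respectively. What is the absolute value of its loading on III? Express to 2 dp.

0.23

Under orthogonal rotation h² = Σλ², so λ_III² = h² − (0.3349) = 0.388 − 0.3349 = 0.0531.
|λ| = √0.0531 = 0.2304.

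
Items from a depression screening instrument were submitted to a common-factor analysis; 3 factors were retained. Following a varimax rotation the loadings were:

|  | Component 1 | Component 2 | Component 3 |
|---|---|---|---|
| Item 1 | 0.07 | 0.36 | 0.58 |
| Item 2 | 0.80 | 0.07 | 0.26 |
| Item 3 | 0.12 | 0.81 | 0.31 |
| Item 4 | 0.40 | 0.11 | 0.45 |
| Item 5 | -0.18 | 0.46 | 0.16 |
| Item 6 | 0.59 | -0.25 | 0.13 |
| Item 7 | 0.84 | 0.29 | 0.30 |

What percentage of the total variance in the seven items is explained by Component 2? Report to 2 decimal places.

16.58%

SS loadings for Component 2 = 0.36² + 0.07² + 0.81² + 0.11² + 0.46² + (-0.25)² + 0.29² = 1.1609
With 7 standardized items, total variance = 7. Proportion = 1.1609/7 = 0.1658 → 16.58%.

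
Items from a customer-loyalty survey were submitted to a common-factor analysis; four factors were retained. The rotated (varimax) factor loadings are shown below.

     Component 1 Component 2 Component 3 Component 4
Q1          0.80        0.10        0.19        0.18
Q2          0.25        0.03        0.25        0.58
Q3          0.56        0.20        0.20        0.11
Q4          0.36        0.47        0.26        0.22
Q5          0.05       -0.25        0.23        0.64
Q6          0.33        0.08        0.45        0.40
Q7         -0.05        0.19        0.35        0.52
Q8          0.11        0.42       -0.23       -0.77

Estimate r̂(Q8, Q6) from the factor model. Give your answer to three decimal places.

r̂ = Σ λ_i·λ_j across factors = (0.11)(0.33) + (0.42)(0.08) + (-0.23)(0.45) + (-0.77)(0.40)
  = +0.0363 +0.0336 -0.1035 -0.3080 = -0.3416

-0.342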